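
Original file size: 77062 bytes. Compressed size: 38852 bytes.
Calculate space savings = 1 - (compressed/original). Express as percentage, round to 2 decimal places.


ratio = compressed/original = 38852/77062 = 0.504165
savings = 1 - ratio = 1 - 0.504165 = 0.495835
as a percentage: 0.495835 * 100 = 49.58%

Space savings = 1 - 38852/77062 = 49.58%


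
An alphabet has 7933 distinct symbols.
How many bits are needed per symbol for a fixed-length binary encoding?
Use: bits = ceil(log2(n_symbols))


log2(7933) = 12.9537
Bracket: 2^12 = 4096 < 7933 <= 2^13 = 8192
So ceil(log2(7933)) = 13

bits = ceil(log2(7933)) = ceil(12.9537) = 13 bits


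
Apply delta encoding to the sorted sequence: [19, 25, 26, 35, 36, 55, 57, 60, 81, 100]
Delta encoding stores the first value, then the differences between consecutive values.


First value: 19
Deltas:
  25 - 19 = 6
  26 - 25 = 1
  35 - 26 = 9
  36 - 35 = 1
  55 - 36 = 19
  57 - 55 = 2
  60 - 57 = 3
  81 - 60 = 21
  100 - 81 = 19


Delta encoded: [19, 6, 1, 9, 1, 19, 2, 3, 21, 19]


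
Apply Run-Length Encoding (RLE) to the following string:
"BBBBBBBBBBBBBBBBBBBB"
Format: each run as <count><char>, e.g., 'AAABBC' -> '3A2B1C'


Scanning runs left to right:
  i=0: run of 'B' x 20 -> '20B'

RLE = 20B


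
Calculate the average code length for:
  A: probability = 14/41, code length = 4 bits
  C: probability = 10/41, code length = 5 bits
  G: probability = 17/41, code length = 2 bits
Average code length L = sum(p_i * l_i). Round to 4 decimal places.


Weighted contributions p_i * l_i:
  A: (14/41) * 4 = 56/41
  C: (10/41) * 5 = 50/41
  G: (17/41) * 2 = 34/41
Sum = (56 + 50 + 34)/41 = 140/41

L = 140/41 = 3.4146 bits/symbol


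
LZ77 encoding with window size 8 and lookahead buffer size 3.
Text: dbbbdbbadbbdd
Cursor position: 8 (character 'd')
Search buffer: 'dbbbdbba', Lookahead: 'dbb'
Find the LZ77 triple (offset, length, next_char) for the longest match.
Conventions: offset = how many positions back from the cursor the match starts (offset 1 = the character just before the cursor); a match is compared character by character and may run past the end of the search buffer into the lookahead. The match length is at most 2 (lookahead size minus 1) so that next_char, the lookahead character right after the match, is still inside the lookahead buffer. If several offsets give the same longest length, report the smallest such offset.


Try each offset into the search buffer:
  offset=1 (pos 7, char 'a'): match length 0
  offset=2 (pos 6, char 'b'): match length 0
  offset=3 (pos 5, char 'b'): match length 0
  offset=4 (pos 4, char 'd'): match length 2
  offset=5 (pos 3, char 'b'): match length 0
  offset=6 (pos 2, char 'b'): match length 0
  offset=7 (pos 1, char 'b'): match length 0
  offset=8 (pos 0, char 'd'): match length 2
Longest match has length 2, found at offsets 4, 8; take the smallest, offset 4.
next_char = character at position 8 + 2 = 10 -> 'b'

Best match: offset=4, length=2 (matching 'db' starting at position 4)
LZ77 triple: (4, 2, 'b')


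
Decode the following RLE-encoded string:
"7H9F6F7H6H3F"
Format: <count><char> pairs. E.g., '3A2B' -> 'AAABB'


Expanding each <count><char> pair:
  7H -> 'HHHHHHH'
  9F -> 'FFFFFFFFF'
  6F -> 'FFFFFF'
  7H -> 'HHHHHHH'
  6H -> 'HHHHHH'
  3F -> 'FFF'

Decoded = HHHHHHHFFFFFFFFFFFFFFFHHHHHHHHHHHHHFFF


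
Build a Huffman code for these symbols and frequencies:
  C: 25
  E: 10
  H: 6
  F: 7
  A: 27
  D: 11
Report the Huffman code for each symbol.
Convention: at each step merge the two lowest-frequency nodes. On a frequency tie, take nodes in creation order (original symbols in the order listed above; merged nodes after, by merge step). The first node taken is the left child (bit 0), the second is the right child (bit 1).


Huffman tree construction:
Step 1: Merge H(6) + F(7) = 13
Step 2: Merge E(10) + D(11) = 21
Step 3: Merge (H+F)(13) + (E+D)(21) = 34
Step 4: Merge C(25) + A(27) = 52
Step 5: Merge ((H+F)+(E+D))(34) + (C+A)(52) = 86
Read each symbol's code off the tree from the root (left child = 0, right child = 1).

Codes:
  C: 10 (length 2)
  E: 010 (length 3)
  H: 000 (length 3)
  F: 001 (length 3)
  A: 11 (length 2)
  D: 011 (length 3)
Average code length: 206/86 = 2.3953 bits/symbol


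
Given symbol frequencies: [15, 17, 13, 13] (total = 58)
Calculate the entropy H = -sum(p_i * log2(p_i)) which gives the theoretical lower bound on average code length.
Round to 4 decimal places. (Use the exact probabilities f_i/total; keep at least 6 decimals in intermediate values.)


Per-symbol terms -p_i * log2(p_i) with p_i = f_i/58:
  p = 15/58 = 0.258621: log2(p) = -1.951090, -p*log2(p) = 0.504592
  p = 17/58 = 0.293103: log2(p) = -1.770518, -p*log2(p) = 0.518945
  p = 13/58 = 0.224138: log2(p) = -2.157541, -p*log2(p) = 0.483587
  p = 13/58 = 0.224138: log2(p) = -2.157541, -p*log2(p) = 0.483587
H = 0.504592 + 0.518945 + 0.483587 + 0.483587 = 1.990711

H = 1.9907 bits/symbol


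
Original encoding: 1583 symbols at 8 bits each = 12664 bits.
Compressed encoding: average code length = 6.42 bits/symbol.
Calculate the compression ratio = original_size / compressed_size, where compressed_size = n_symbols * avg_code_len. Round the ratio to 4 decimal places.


original_size = n_symbols * orig_bits = 1583 * 8 = 12664 bits
compressed_size = n_symbols * avg_code_len = 1583 * 6.42 = 10162.86 bits
ratio = original_size / compressed_size = 12664 / 10162.86 = 1.2461

Compression ratio = 1.2461


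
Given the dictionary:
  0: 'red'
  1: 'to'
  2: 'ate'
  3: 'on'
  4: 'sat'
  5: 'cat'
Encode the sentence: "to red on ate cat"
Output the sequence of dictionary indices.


Look up each word in the dictionary:
  'to' -> 1
  'red' -> 0
  'on' -> 3
  'ate' -> 2
  'cat' -> 5

Encoded: [1, 0, 3, 2, 5]


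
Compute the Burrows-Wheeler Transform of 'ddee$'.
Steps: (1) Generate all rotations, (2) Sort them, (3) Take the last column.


Rotations (sorted):
  0: $ddee -> last char: e
  1: ddee$ -> last char: $
  2: dee$d -> last char: d
  3: e$dde -> last char: e
  4: ee$dd -> last char: d


BWT = e$ded


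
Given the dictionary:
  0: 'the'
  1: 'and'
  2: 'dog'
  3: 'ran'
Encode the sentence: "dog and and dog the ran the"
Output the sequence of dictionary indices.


Look up each word in the dictionary:
  'dog' -> 2
  'and' -> 1
  'and' -> 1
  'dog' -> 2
  'the' -> 0
  'ran' -> 3
  'the' -> 0

Encoded: [2, 1, 1, 2, 0, 3, 0]


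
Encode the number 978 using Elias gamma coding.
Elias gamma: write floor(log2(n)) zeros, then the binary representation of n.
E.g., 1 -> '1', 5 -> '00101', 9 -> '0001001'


num_bits = floor(log2(978)) + 1 = 10
leading_zeros = num_bits - 1 = 9
binary(978) = 1111010010

Elias gamma(978) = '000000000' + '1111010010' = 0000000001111010010 (19 bits)


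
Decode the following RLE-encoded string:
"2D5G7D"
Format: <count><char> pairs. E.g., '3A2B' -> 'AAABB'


Expanding each <count><char> pair:
  2D -> 'DD'
  5G -> 'GGGGG'
  7D -> 'DDDDDDD'

Decoded = DDGGGGGDDDDDDD


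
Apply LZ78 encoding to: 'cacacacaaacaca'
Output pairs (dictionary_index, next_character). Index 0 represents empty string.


LZ78 encoding steps:
Dictionary: {0: ''}
Step 1: w='' (idx 0), next='c' -> output (0, 'c'), add 'c' as idx 1
Step 2: w='' (idx 0), next='a' -> output (0, 'a'), add 'a' as idx 2
Step 3: w='c' (idx 1), next='a' -> output (1, 'a'), add 'ca' as idx 3
Step 4: w='ca' (idx 3), next='c' -> output (3, 'c'), add 'cac' as idx 4
Step 5: w='a' (idx 2), next='a' -> output (2, 'a'), add 'aa' as idx 5
Step 6: w='a' (idx 2), next='c' -> output (2, 'c'), add 'ac' as idx 6
Step 7: w='ac' (idx 6), next='a' -> output (6, 'a'), add 'aca' as idx 7


Encoded: [(0, 'c'), (0, 'a'), (1, 'a'), (3, 'c'), (2, 'a'), (2, 'c'), (6, 'a')]


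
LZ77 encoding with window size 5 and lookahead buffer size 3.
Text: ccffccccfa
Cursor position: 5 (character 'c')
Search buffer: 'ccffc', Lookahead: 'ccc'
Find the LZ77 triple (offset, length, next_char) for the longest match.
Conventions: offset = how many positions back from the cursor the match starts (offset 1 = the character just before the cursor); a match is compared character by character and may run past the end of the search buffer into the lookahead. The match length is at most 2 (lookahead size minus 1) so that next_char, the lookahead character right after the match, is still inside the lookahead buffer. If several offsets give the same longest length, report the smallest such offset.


Try each offset into the search buffer:
  offset=1 (pos 4, char 'c'): match length 2
  offset=2 (pos 3, char 'f'): match length 0
  offset=3 (pos 2, char 'f'): match length 0
  offset=4 (pos 1, char 'c'): match length 1
  offset=5 (pos 0, char 'c'): match length 2
Longest match has length 2, found at offsets 1, 5; take the smallest, offset 1.
next_char = character at position 5 + 2 = 7 -> 'c'

Best match: offset=1, length=2 (matching 'cc' starting at position 4)
LZ77 triple: (1, 2, 'c')


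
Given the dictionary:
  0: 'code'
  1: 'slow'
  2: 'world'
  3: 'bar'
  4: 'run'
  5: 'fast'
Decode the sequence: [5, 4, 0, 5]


Look up each index in the dictionary:
  5 -> 'fast'
  4 -> 'run'
  0 -> 'code'
  5 -> 'fast'

Decoded: "fast run code fast"


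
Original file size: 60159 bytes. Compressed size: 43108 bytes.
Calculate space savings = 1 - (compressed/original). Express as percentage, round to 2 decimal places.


ratio = compressed/original = 43108/60159 = 0.716568
savings = 1 - ratio = 1 - 0.716568 = 0.283432
as a percentage: 0.283432 * 100 = 28.34%

Space savings = 1 - 43108/60159 = 28.34%


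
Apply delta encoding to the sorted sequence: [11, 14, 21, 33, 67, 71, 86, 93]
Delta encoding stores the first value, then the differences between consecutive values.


First value: 11
Deltas:
  14 - 11 = 3
  21 - 14 = 7
  33 - 21 = 12
  67 - 33 = 34
  71 - 67 = 4
  86 - 71 = 15
  93 - 86 = 7


Delta encoded: [11, 3, 7, 12, 34, 4, 15, 7]


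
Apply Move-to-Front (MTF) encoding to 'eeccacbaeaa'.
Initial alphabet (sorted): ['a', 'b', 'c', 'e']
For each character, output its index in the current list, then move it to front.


MTF encoding:
'e': index 3 in ['a', 'b', 'c', 'e'] -> ['e', 'a', 'b', 'c']
'e': index 0 in ['e', 'a', 'b', 'c'] -> ['e', 'a', 'b', 'c']
'c': index 3 in ['e', 'a', 'b', 'c'] -> ['c', 'e', 'a', 'b']
'c': index 0 in ['c', 'e', 'a', 'b'] -> ['c', 'e', 'a', 'b']
'a': index 2 in ['c', 'e', 'a', 'b'] -> ['a', 'c', 'e', 'b']
'c': index 1 in ['a', 'c', 'e', 'b'] -> ['c', 'a', 'e', 'b']
'b': index 3 in ['c', 'a', 'e', 'b'] -> ['b', 'c', 'a', 'e']
'a': index 2 in ['b', 'c', 'a', 'e'] -> ['a', 'b', 'c', 'e']
'e': index 3 in ['a', 'b', 'c', 'e'] -> ['e', 'a', 'b', 'c']
'a': index 1 in ['e', 'a', 'b', 'c'] -> ['a', 'e', 'b', 'c']
'a': index 0 in ['a', 'e', 'b', 'c'] -> ['a', 'e', 'b', 'c']


Output: [3, 0, 3, 0, 2, 1, 3, 2, 3, 1, 0]


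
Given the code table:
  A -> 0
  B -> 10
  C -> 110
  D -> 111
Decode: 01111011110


Decoding:
0 -> A
111 -> D
10 -> B
111 -> D
10 -> B


Result: ADBDB


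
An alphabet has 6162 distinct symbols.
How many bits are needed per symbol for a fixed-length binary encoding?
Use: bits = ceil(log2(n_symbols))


log2(6162) = 12.5892
Bracket: 2^12 = 4096 < 6162 <= 2^13 = 8192
So ceil(log2(6162)) = 13

bits = ceil(log2(6162)) = ceil(12.5892) = 13 bits


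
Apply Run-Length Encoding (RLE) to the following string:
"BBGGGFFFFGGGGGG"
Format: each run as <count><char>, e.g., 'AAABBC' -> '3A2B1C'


Scanning runs left to right:
  i=0: run of 'B' x 2 -> '2B'
  i=2: run of 'G' x 3 -> '3G'
  i=5: run of 'F' x 4 -> '4F'
  i=9: run of 'G' x 6 -> '6G'

RLE = 2B3G4F6G


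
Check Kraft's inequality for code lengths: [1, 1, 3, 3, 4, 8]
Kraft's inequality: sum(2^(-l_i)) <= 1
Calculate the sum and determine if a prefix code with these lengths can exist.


Sum = 2^(-1) + 2^(-1) + 2^(-3) + 2^(-3) + 2^(-4) + 2^(-8)
    = 0.5 + 0.5 + 0.125 + 0.125 + 0.0625 + 0.00390625
    = 337/256 = 1.31640625
Since 1.31640625 > 1, Kraft's inequality is NOT satisfied.
A prefix code with these lengths CANNOT exist.

Kraft sum = 1.31640625. Not satisfied.


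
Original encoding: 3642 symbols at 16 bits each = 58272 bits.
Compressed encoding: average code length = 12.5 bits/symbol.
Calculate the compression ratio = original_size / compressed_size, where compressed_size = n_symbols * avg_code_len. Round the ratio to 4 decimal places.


original_size = n_symbols * orig_bits = 3642 * 16 = 58272 bits
compressed_size = n_symbols * avg_code_len = 3642 * 12.5 = 45525.0 bits
ratio = original_size / compressed_size = 58272 / 45525.0 = 1.28

Compression ratio = 1.28


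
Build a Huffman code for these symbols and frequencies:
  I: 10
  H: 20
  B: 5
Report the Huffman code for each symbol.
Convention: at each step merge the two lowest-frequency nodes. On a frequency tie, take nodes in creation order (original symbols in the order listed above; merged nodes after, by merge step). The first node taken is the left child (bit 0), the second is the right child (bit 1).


Huffman tree construction:
Step 1: Merge B(5) + I(10) = 15
Step 2: Merge (B+I)(15) + H(20) = 35
Read each symbol's code off the tree from the root (left child = 0, right child = 1).

Codes:
  I: 01 (length 2)
  H: 1 (length 1)
  B: 00 (length 2)
Average code length: 50/35 = 1.4286 bits/symbol


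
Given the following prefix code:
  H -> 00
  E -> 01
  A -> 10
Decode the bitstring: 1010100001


Decoding step by step:
Bits 10 -> A
Bits 10 -> A
Bits 10 -> A
Bits 00 -> H
Bits 01 -> E


Decoded message: AAAHE


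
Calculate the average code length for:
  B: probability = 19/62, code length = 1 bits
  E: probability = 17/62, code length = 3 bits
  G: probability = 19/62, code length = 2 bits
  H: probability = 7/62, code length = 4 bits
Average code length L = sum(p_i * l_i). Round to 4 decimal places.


Weighted contributions p_i * l_i:
  B: (19/62) * 1 = 19/62
  E: (17/62) * 3 = 51/62
  G: (19/62) * 2 = 38/62
  H: (7/62) * 4 = 28/62
Sum = (19 + 51 + 38 + 28)/62 = 136/62

L = 136/62 = 2.1935 bits/symbol


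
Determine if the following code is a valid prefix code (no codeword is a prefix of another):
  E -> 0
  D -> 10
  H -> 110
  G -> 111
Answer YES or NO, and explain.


Checking each pair (does one codeword prefix another?):
  E='0' vs D='10': no prefix
  E='0' vs H='110': no prefix
  E='0' vs G='111': no prefix
  D='10' vs E='0': no prefix
  D='10' vs H='110': no prefix
  D='10' vs G='111': no prefix
  H='110' vs E='0': no prefix
  H='110' vs D='10': no prefix
  H='110' vs G='111': no prefix
  G='111' vs E='0': no prefix
  G='111' vs D='10': no prefix
  G='111' vs H='110': no prefix
No violation found over all pairs.

YES -- this is a valid prefix code. No codeword is a prefix of any other codeword.


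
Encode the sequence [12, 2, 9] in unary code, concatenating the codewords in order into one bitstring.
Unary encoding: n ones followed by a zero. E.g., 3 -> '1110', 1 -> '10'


Encode each number as n ones followed by a terminating 0:
  12 -> 1111111111110 (13 bits)
  2 -> 110 (3 bits)
  9 -> 1111111110 (10 bits)
Total length = 13 + 3 + 10 = 26 bits.

Unary([12, 2, 9]) = 11111111111101101111111110 (26 bits)


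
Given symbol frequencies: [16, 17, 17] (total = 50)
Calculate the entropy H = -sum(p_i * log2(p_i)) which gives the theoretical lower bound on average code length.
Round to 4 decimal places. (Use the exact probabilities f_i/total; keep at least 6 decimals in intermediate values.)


Per-symbol terms -p_i * log2(p_i) with p_i = f_i/50:
  p = 16/50 = 0.320000: log2(p) = -1.643856, -p*log2(p) = 0.526034
  p = 17/50 = 0.340000: log2(p) = -1.556393, -p*log2(p) = 0.529174
  p = 17/50 = 0.340000: log2(p) = -1.556393, -p*log2(p) = 0.529174
H = 0.526034 + 0.529174 + 0.529174 = 1.584382

H = 1.5844 bits/symbol


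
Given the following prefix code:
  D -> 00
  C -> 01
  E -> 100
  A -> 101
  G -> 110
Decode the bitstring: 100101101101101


Decoding step by step:
Bits 100 -> E
Bits 101 -> A
Bits 101 -> A
Bits 101 -> A
Bits 101 -> A


Decoded message: EAAAA


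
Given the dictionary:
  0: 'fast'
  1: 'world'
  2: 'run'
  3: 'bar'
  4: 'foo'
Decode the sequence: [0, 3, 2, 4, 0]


Look up each index in the dictionary:
  0 -> 'fast'
  3 -> 'bar'
  2 -> 'run'
  4 -> 'foo'
  0 -> 'fast'

Decoded: "fast bar run foo fast"


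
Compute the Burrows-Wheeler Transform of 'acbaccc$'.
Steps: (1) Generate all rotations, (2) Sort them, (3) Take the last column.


Rotations (sorted):
  0: $acbaccc -> last char: c
  1: acbaccc$ -> last char: $
  2: accc$acb -> last char: b
  3: baccc$ac -> last char: c
  4: c$acbacc -> last char: c
  5: cbaccc$a -> last char: a
  6: cc$acbac -> last char: c
  7: ccc$acba -> last char: a


BWT = c$bccaca


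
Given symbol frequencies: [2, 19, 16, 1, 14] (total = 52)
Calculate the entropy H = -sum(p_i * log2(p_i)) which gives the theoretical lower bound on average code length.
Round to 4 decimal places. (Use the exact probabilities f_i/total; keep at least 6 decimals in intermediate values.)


Per-symbol terms -p_i * log2(p_i) with p_i = f_i/52:
  p = 2/52 = 0.038462: log2(p) = -4.700440, -p*log2(p) = 0.180786
  p = 19/52 = 0.365385: log2(p) = -1.452512, -p*log2(p) = 0.530726
  p = 16/52 = 0.307692: log2(p) = -1.700440, -p*log2(p) = 0.523212
  p = 1/52 = 0.019231: log2(p) = -5.700440, -p*log2(p) = 0.109624
  p = 14/52 = 0.269231: log2(p) = -1.893085, -p*log2(p) = 0.509677
H = 0.180786 + 0.530726 + 0.523212 + 0.109624 + 0.509677 = 1.854025

H = 1.854 bits/symbol


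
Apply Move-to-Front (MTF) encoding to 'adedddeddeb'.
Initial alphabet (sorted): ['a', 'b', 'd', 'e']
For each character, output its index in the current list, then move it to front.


MTF encoding:
'a': index 0 in ['a', 'b', 'd', 'e'] -> ['a', 'b', 'd', 'e']
'd': index 2 in ['a', 'b', 'd', 'e'] -> ['d', 'a', 'b', 'e']
'e': index 3 in ['d', 'a', 'b', 'e'] -> ['e', 'd', 'a', 'b']
'd': index 1 in ['e', 'd', 'a', 'b'] -> ['d', 'e', 'a', 'b']
'd': index 0 in ['d', 'e', 'a', 'b'] -> ['d', 'e', 'a', 'b']
'd': index 0 in ['d', 'e', 'a', 'b'] -> ['d', 'e', 'a', 'b']
'e': index 1 in ['d', 'e', 'a', 'b'] -> ['e', 'd', 'a', 'b']
'd': index 1 in ['e', 'd', 'a', 'b'] -> ['d', 'e', 'a', 'b']
'd': index 0 in ['d', 'e', 'a', 'b'] -> ['d', 'e', 'a', 'b']
'e': index 1 in ['d', 'e', 'a', 'b'] -> ['e', 'd', 'a', 'b']
'b': index 3 in ['e', 'd', 'a', 'b'] -> ['b', 'e', 'd', 'a']


Output: [0, 2, 3, 1, 0, 0, 1, 1, 0, 1, 3]


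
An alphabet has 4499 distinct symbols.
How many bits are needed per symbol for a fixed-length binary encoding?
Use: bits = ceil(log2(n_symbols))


log2(4499) = 12.1354
Bracket: 2^12 = 4096 < 4499 <= 2^13 = 8192
So ceil(log2(4499)) = 13

bits = ceil(log2(4499)) = ceil(12.1354) = 13 bits


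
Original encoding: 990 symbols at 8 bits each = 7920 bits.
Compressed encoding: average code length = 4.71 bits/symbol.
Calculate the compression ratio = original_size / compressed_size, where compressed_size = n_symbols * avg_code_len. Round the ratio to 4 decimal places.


original_size = n_symbols * orig_bits = 990 * 8 = 7920 bits
compressed_size = n_symbols * avg_code_len = 990 * 4.71 = 4662.9 bits
ratio = original_size / compressed_size = 7920 / 4662.9 = 1.6985

Compression ratio = 1.6985


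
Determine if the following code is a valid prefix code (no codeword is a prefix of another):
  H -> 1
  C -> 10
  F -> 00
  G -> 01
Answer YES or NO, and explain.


Checking each pair (does one codeword prefix another?):
  H='1' vs C='10': prefix -- VIOLATION

NO -- this is NOT a valid prefix code. H (1) is a prefix of C (10).


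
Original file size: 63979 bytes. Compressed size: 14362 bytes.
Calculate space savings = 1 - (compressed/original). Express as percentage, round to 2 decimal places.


ratio = compressed/original = 14362/63979 = 0.22448
savings = 1 - ratio = 1 - 0.22448 = 0.77552
as a percentage: 0.77552 * 100 = 77.55%

Space savings = 1 - 14362/63979 = 77.55%


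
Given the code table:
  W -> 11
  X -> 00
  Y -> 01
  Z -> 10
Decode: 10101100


Decoding:
10 -> Z
10 -> Z
11 -> W
00 -> X


Result: ZZWX


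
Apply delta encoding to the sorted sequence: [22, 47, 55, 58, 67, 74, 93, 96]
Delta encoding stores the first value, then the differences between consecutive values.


First value: 22
Deltas:
  47 - 22 = 25
  55 - 47 = 8
  58 - 55 = 3
  67 - 58 = 9
  74 - 67 = 7
  93 - 74 = 19
  96 - 93 = 3


Delta encoded: [22, 25, 8, 3, 9, 7, 19, 3]


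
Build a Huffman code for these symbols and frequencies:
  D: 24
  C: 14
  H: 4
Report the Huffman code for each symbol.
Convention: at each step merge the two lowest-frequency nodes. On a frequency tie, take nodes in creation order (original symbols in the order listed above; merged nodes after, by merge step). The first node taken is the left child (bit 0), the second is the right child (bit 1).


Huffman tree construction:
Step 1: Merge H(4) + C(14) = 18
Step 2: Merge (H+C)(18) + D(24) = 42
Read each symbol's code off the tree from the root (left child = 0, right child = 1).

Codes:
  D: 1 (length 1)
  C: 01 (length 2)
  H: 00 (length 2)
Average code length: 60/42 = 1.4286 bits/symbol


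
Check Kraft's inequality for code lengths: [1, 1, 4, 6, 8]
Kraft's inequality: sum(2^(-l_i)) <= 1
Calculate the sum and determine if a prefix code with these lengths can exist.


Sum = 2^(-1) + 2^(-1) + 2^(-4) + 2^(-6) + 2^(-8)
    = 0.5 + 0.5 + 0.0625 + 0.015625 + 0.00390625
    = 277/256 = 1.08203125
Since 1.08203125 > 1, Kraft's inequality is NOT satisfied.
A prefix code with these lengths CANNOT exist.

Kraft sum = 1.08203125. Not satisfied.


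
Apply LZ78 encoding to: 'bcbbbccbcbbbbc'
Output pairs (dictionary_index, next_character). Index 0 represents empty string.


LZ78 encoding steps:
Dictionary: {0: ''}
Step 1: w='' (idx 0), next='b' -> output (0, 'b'), add 'b' as idx 1
Step 2: w='' (idx 0), next='c' -> output (0, 'c'), add 'c' as idx 2
Step 3: w='b' (idx 1), next='b' -> output (1, 'b'), add 'bb' as idx 3
Step 4: w='b' (idx 1), next='c' -> output (1, 'c'), add 'bc' as idx 4
Step 5: w='c' (idx 2), next='b' -> output (2, 'b'), add 'cb' as idx 5
Step 6: w='cb' (idx 5), next='b' -> output (5, 'b'), add 'cbb' as idx 6
Step 7: w='bb' (idx 3), next='c' -> output (3, 'c'), add 'bbc' as idx 7


Encoded: [(0, 'b'), (0, 'c'), (1, 'b'), (1, 'c'), (2, 'b'), (5, 'b'), (3, 'c')]


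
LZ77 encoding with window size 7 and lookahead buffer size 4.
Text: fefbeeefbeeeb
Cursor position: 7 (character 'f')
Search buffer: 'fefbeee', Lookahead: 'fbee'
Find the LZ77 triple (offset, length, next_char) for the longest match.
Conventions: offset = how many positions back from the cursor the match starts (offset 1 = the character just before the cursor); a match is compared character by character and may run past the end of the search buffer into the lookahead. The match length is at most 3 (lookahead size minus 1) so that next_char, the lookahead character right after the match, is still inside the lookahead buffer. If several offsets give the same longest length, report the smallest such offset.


Try each offset into the search buffer:
  offset=1 (pos 6, char 'e'): match length 0
  offset=2 (pos 5, char 'e'): match length 0
  offset=3 (pos 4, char 'e'): match length 0
  offset=4 (pos 3, char 'b'): match length 0
  offset=5 (pos 2, char 'f'): match length 3
  offset=6 (pos 1, char 'e'): match length 0
  offset=7 (pos 0, char 'f'): match length 1
Longest match has length 3 at offset 5.
next_char = character at position 7 + 3 = 10 -> 'e'

Best match: offset=5, length=3 (matching 'fbe' starting at position 2)
LZ77 triple: (5, 3, 'e')


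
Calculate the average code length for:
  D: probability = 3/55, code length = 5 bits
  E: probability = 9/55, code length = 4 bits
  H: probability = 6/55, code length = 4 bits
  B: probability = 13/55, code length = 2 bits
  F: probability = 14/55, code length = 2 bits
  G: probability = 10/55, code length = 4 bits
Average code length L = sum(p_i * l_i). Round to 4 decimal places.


Weighted contributions p_i * l_i:
  D: (3/55) * 5 = 15/55
  E: (9/55) * 4 = 36/55
  H: (6/55) * 4 = 24/55
  B: (13/55) * 2 = 26/55
  F: (14/55) * 2 = 28/55
  G: (10/55) * 4 = 40/55
Sum = (15 + 36 + 24 + 26 + 28 + 40)/55 = 169/55

L = 169/55 = 3.0727 bits/symbol


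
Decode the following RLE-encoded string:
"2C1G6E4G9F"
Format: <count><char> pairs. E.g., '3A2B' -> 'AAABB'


Expanding each <count><char> pair:
  2C -> 'CC'
  1G -> 'G'
  6E -> 'EEEEEE'
  4G -> 'GGGG'
  9F -> 'FFFFFFFFF'

Decoded = CCGEEEEEEGGGGFFFFFFFFF


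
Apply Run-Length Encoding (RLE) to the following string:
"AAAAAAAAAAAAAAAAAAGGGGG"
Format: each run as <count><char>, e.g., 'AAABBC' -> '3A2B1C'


Scanning runs left to right:
  i=0: run of 'A' x 18 -> '18A'
  i=18: run of 'G' x 5 -> '5G'

RLE = 18A5G


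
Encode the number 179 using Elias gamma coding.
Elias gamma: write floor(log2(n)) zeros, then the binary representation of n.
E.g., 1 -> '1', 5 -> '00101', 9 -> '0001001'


num_bits = floor(log2(179)) + 1 = 8
leading_zeros = num_bits - 1 = 7
binary(179) = 10110011

Elias gamma(179) = '0000000' + '10110011' = 000000010110011 (15 bits)


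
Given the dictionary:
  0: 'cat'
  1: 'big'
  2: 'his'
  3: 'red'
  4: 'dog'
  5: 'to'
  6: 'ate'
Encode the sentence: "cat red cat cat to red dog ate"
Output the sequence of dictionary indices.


Look up each word in the dictionary:
  'cat' -> 0
  'red' -> 3
  'cat' -> 0
  'cat' -> 0
  'to' -> 5
  'red' -> 3
  'dog' -> 4
  'ate' -> 6

Encoded: [0, 3, 0, 0, 5, 3, 4, 6]


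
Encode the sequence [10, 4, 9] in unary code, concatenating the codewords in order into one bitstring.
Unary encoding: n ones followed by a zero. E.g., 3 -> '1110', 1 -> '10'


Encode each number as n ones followed by a terminating 0:
  10 -> 11111111110 (11 bits)
  4 -> 11110 (5 bits)
  9 -> 1111111110 (10 bits)
Total length = 11 + 5 + 10 = 26 bits.

Unary([10, 4, 9]) = 11111111110111101111111110 (26 bits)


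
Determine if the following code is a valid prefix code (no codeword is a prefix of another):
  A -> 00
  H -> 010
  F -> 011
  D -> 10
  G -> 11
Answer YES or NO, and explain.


Checking each pair (does one codeword prefix another?):
  A='00' vs H='010': no prefix
  A='00' vs F='011': no prefix
  A='00' vs D='10': no prefix
  A='00' vs G='11': no prefix
  H='010' vs A='00': no prefix
  H='010' vs F='011': no prefix
  H='010' vs D='10': no prefix
  H='010' vs G='11': no prefix
  F='011' vs A='00': no prefix
  F='011' vs H='010': no prefix
  F='011' vs D='10': no prefix
  F='011' vs G='11': no prefix
  D='10' vs A='00': no prefix
  D='10' vs H='010': no prefix
  D='10' vs F='011': no prefix
  D='10' vs G='11': no prefix
  G='11' vs A='00': no prefix
  G='11' vs H='010': no prefix
  G='11' vs F='011': no prefix
  G='11' vs D='10': no prefix
No violation found over all pairs.

YES -- this is a valid prefix code. No codeword is a prefix of any other codeword.


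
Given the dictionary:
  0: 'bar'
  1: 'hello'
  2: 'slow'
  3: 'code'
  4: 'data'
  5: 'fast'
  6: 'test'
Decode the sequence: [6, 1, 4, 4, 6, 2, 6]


Look up each index in the dictionary:
  6 -> 'test'
  1 -> 'hello'
  4 -> 'data'
  4 -> 'data'
  6 -> 'test'
  2 -> 'slow'
  6 -> 'test'

Decoded: "test hello data data test slow test"


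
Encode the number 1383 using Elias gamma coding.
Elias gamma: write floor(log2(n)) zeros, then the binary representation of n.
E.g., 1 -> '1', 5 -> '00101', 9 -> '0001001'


num_bits = floor(log2(1383)) + 1 = 11
leading_zeros = num_bits - 1 = 10
binary(1383) = 10101100111

Elias gamma(1383) = '0000000000' + '10101100111' = 000000000010101100111 (21 bits)


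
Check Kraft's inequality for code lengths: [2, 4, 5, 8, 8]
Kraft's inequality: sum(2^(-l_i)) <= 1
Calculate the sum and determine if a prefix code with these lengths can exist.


Sum = 2^(-2) + 2^(-4) + 2^(-5) + 2^(-8) + 2^(-8)
    = 0.25 + 0.0625 + 0.03125 + 0.00390625 + 0.00390625
    = 90/256 = 0.3515625
Since 0.3515625 <= 1, Kraft's inequality IS satisfied.
A prefix code with these lengths CAN exist.

Kraft sum = 0.3515625. Satisfied.


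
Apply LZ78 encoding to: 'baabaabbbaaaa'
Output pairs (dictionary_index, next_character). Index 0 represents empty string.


LZ78 encoding steps:
Dictionary: {0: ''}
Step 1: w='' (idx 0), next='b' -> output (0, 'b'), add 'b' as idx 1
Step 2: w='' (idx 0), next='a' -> output (0, 'a'), add 'a' as idx 2
Step 3: w='a' (idx 2), next='b' -> output (2, 'b'), add 'ab' as idx 3
Step 4: w='a' (idx 2), next='a' -> output (2, 'a'), add 'aa' as idx 4
Step 5: w='b' (idx 1), next='b' -> output (1, 'b'), add 'bb' as idx 5
Step 6: w='b' (idx 1), next='a' -> output (1, 'a'), add 'ba' as idx 6
Step 7: w='aa' (idx 4), next='a' -> output (4, 'a'), add 'aaa' as idx 7


Encoded: [(0, 'b'), (0, 'a'), (2, 'b'), (2, 'a'), (1, 'b'), (1, 'a'), (4, 'a')]


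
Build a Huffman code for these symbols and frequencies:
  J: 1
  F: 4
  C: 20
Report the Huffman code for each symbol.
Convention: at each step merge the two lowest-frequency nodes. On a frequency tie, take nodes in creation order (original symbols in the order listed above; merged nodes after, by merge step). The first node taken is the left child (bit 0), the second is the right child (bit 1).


Huffman tree construction:
Step 1: Merge J(1) + F(4) = 5
Step 2: Merge (J+F)(5) + C(20) = 25
Read each symbol's code off the tree from the root (left child = 0, right child = 1).

Codes:
  J: 00 (length 2)
  F: 01 (length 2)
  C: 1 (length 1)
Average code length: 30/25 = 1.2000 bits/symbol


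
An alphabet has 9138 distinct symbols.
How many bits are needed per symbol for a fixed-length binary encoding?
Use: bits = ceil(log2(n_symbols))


log2(9138) = 13.1577
Bracket: 2^13 = 8192 < 9138 <= 2^14 = 16384
So ceil(log2(9138)) = 14

bits = ceil(log2(9138)) = ceil(13.1577) = 14 bits


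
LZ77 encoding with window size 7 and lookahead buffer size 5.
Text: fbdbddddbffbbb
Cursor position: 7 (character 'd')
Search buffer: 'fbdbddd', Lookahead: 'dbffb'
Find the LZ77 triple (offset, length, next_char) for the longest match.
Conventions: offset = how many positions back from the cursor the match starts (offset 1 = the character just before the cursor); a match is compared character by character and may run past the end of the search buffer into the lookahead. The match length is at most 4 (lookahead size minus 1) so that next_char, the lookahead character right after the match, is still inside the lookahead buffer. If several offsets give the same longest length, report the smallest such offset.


Try each offset into the search buffer:
  offset=1 (pos 6, char 'd'): match length 1
  offset=2 (pos 5, char 'd'): match length 1
  offset=3 (pos 4, char 'd'): match length 1
  offset=4 (pos 3, char 'b'): match length 0
  offset=5 (pos 2, char 'd'): match length 2
  offset=6 (pos 1, char 'b'): match length 0
  offset=7 (pos 0, char 'f'): match length 0
Longest match has length 2 at offset 5.
next_char = character at position 7 + 2 = 9 -> 'f'

Best match: offset=5, length=2 (matching 'db' starting at position 2)
LZ77 triple: (5, 2, 'f')


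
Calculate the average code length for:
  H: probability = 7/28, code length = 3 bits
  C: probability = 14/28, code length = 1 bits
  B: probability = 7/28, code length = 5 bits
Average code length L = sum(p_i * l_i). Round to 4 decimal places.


Weighted contributions p_i * l_i:
  H: (7/28) * 3 = 21/28
  C: (14/28) * 1 = 14/28
  B: (7/28) * 5 = 35/28
Sum = (21 + 14 + 35)/28 = 70/28

L = 70/28 = 2.5000 bits/symbol


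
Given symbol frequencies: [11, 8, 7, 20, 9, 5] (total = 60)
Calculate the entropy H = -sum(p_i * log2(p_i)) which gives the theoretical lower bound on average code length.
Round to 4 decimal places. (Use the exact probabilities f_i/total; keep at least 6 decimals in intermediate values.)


Per-symbol terms -p_i * log2(p_i) with p_i = f_i/60:
  p = 11/60 = 0.183333: log2(p) = -2.447459, -p*log2(p) = 0.448701
  p = 8/60 = 0.133333: log2(p) = -2.906891, -p*log2(p) = 0.387585
  p = 7/60 = 0.116667: log2(p) = -3.099536, -p*log2(p) = 0.361612
  p = 20/60 = 0.333333: log2(p) = -1.584963, -p*log2(p) = 0.528321
  p = 9/60 = 0.150000: log2(p) = -2.736966, -p*log2(p) = 0.410545
  p = 5/60 = 0.083333: log2(p) = -3.584963, -p*log2(p) = 0.298747
H = 0.448701 + 0.387585 + 0.361612 + 0.528321 + 0.410545 + 0.298747 = 2.435511

H = 2.4355 bits/symbol


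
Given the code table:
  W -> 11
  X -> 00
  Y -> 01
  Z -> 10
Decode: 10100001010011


Decoding:
10 -> Z
10 -> Z
00 -> X
01 -> Y
01 -> Y
00 -> X
11 -> W


Result: ZZXYYXW


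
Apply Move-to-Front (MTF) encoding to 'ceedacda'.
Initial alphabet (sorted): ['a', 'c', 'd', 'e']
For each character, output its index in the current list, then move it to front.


MTF encoding:
'c': index 1 in ['a', 'c', 'd', 'e'] -> ['c', 'a', 'd', 'e']
'e': index 3 in ['c', 'a', 'd', 'e'] -> ['e', 'c', 'a', 'd']
'e': index 0 in ['e', 'c', 'a', 'd'] -> ['e', 'c', 'a', 'd']
'd': index 3 in ['e', 'c', 'a', 'd'] -> ['d', 'e', 'c', 'a']
'a': index 3 in ['d', 'e', 'c', 'a'] -> ['a', 'd', 'e', 'c']
'c': index 3 in ['a', 'd', 'e', 'c'] -> ['c', 'a', 'd', 'e']
'd': index 2 in ['c', 'a', 'd', 'e'] -> ['d', 'c', 'a', 'e']
'a': index 2 in ['d', 'c', 'a', 'e'] -> ['a', 'd', 'c', 'e']


Output: [1, 3, 0, 3, 3, 3, 2, 2]


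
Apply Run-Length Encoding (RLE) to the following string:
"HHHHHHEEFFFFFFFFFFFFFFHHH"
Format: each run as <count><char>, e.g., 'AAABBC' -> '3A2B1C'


Scanning runs left to right:
  i=0: run of 'H' x 6 -> '6H'
  i=6: run of 'E' x 2 -> '2E'
  i=8: run of 'F' x 14 -> '14F'
  i=22: run of 'H' x 3 -> '3H'

RLE = 6H2E14F3H


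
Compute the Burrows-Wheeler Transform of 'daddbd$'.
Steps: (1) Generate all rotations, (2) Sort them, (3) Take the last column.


Rotations (sorted):
  0: $daddbd -> last char: d
  1: addbd$d -> last char: d
  2: bd$dadd -> last char: d
  3: d$daddb -> last char: b
  4: daddbd$ -> last char: $
  5: dbd$dad -> last char: d
  6: ddbd$da -> last char: a


BWT = dddb$da


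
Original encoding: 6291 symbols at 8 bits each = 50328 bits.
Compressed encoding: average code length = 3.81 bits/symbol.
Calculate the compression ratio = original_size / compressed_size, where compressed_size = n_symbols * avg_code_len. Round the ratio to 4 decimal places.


original_size = n_symbols * orig_bits = 6291 * 8 = 50328 bits
compressed_size = n_symbols * avg_code_len = 6291 * 3.81 = 23968.71 bits
ratio = original_size / compressed_size = 50328 / 23968.71 = 2.0997

Compression ratio = 2.0997


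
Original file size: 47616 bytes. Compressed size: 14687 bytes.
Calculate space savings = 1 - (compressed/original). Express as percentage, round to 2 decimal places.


ratio = compressed/original = 14687/47616 = 0.308447
savings = 1 - ratio = 1 - 0.308447 = 0.691553
as a percentage: 0.691553 * 100 = 69.16%

Space savings = 1 - 14687/47616 = 69.16%


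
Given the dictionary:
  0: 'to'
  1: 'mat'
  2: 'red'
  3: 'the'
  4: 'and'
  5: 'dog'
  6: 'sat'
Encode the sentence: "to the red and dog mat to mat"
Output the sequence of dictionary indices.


Look up each word in the dictionary:
  'to' -> 0
  'the' -> 3
  'red' -> 2
  'and' -> 4
  'dog' -> 5
  'mat' -> 1
  'to' -> 0
  'mat' -> 1

Encoded: [0, 3, 2, 4, 5, 1, 0, 1]


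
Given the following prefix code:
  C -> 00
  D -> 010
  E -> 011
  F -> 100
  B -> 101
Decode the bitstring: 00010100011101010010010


Decoding step by step:
Bits 00 -> C
Bits 010 -> D
Bits 100 -> F
Bits 011 -> E
Bits 101 -> B
Bits 010 -> D
Bits 010 -> D
Bits 010 -> D


Decoded message: CDFEBDDD


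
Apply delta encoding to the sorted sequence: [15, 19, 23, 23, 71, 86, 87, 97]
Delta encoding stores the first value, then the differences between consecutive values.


First value: 15
Deltas:
  19 - 15 = 4
  23 - 19 = 4
  23 - 23 = 0
  71 - 23 = 48
  86 - 71 = 15
  87 - 86 = 1
  97 - 87 = 10


Delta encoded: [15, 4, 4, 0, 48, 15, 1, 10]


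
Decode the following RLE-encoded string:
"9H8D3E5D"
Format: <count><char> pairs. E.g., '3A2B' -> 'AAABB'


Expanding each <count><char> pair:
  9H -> 'HHHHHHHHH'
  8D -> 'DDDDDDDD'
  3E -> 'EEE'
  5D -> 'DDDDD'

Decoded = HHHHHHHHHDDDDDDDDEEEDDDDD


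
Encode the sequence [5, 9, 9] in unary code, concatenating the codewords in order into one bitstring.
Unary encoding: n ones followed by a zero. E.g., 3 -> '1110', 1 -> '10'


Encode each number as n ones followed by a terminating 0:
  5 -> 111110 (6 bits)
  9 -> 1111111110 (10 bits)
  9 -> 1111111110 (10 bits)
Total length = 6 + 10 + 10 = 26 bits.

Unary([5, 9, 9]) = 11111011111111101111111110 (26 bits)


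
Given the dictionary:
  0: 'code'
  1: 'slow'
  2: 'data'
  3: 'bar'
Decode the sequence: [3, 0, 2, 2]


Look up each index in the dictionary:
  3 -> 'bar'
  0 -> 'code'
  2 -> 'data'
  2 -> 'data'

Decoded: "bar code data data"


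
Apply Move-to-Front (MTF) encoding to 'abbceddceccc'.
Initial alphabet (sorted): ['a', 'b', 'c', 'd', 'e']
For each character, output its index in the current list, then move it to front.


MTF encoding:
'a': index 0 in ['a', 'b', 'c', 'd', 'e'] -> ['a', 'b', 'c', 'd', 'e']
'b': index 1 in ['a', 'b', 'c', 'd', 'e'] -> ['b', 'a', 'c', 'd', 'e']
'b': index 0 in ['b', 'a', 'c', 'd', 'e'] -> ['b', 'a', 'c', 'd', 'e']
'c': index 2 in ['b', 'a', 'c', 'd', 'e'] -> ['c', 'b', 'a', 'd', 'e']
'e': index 4 in ['c', 'b', 'a', 'd', 'e'] -> ['e', 'c', 'b', 'a', 'd']
'd': index 4 in ['e', 'c', 'b', 'a', 'd'] -> ['d', 'e', 'c', 'b', 'a']
'd': index 0 in ['d', 'e', 'c', 'b', 'a'] -> ['d', 'e', 'c', 'b', 'a']
'c': index 2 in ['d', 'e', 'c', 'b', 'a'] -> ['c', 'd', 'e', 'b', 'a']
'e': index 2 in ['c', 'd', 'e', 'b', 'a'] -> ['e', 'c', 'd', 'b', 'a']
'c': index 1 in ['e', 'c', 'd', 'b', 'a'] -> ['c', 'e', 'd', 'b', 'a']
'c': index 0 in ['c', 'e', 'd', 'b', 'a'] -> ['c', 'e', 'd', 'b', 'a']
'c': index 0 in ['c', 'e', 'd', 'b', 'a'] -> ['c', 'e', 'd', 'b', 'a']


Output: [0, 1, 0, 2, 4, 4, 0, 2, 2, 1, 0, 0]


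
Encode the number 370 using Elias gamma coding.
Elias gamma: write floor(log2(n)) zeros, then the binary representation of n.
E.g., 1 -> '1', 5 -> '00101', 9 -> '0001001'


num_bits = floor(log2(370)) + 1 = 9
leading_zeros = num_bits - 1 = 8
binary(370) = 101110010

Elias gamma(370) = '00000000' + '101110010' = 00000000101110010 (17 bits)


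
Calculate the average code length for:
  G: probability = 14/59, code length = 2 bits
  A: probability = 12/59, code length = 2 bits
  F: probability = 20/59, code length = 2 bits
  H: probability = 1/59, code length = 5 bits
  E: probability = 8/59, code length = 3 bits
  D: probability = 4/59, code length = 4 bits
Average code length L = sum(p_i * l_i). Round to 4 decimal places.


Weighted contributions p_i * l_i:
  G: (14/59) * 2 = 28/59
  A: (12/59) * 2 = 24/59
  F: (20/59) * 2 = 40/59
  H: (1/59) * 5 = 5/59
  E: (8/59) * 3 = 24/59
  D: (4/59) * 4 = 16/59
Sum = (28 + 24 + 40 + 5 + 24 + 16)/59 = 137/59

L = 137/59 = 2.3220 bits/symbol


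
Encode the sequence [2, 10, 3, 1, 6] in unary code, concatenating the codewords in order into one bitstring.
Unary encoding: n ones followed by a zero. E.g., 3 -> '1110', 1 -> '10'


Encode each number as n ones followed by a terminating 0:
  2 -> 110 (3 bits)
  10 -> 11111111110 (11 bits)
  3 -> 1110 (4 bits)
  1 -> 10 (2 bits)
  6 -> 1111110 (7 bits)
Total length = 3 + 11 + 4 + 2 + 7 = 27 bits.

Unary([2, 10, 3, 1, 6]) = 110111111111101110101111110 (27 bits)


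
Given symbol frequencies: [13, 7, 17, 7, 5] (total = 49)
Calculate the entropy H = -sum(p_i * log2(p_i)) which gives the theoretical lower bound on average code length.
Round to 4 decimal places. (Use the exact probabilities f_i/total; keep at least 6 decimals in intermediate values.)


Per-symbol terms -p_i * log2(p_i) with p_i = f_i/49:
  p = 13/49 = 0.265306: log2(p) = -1.914270, -p*log2(p) = 0.507868
  p = 7/49 = 0.142857: log2(p) = -2.807355, -p*log2(p) = 0.401051
  p = 17/49 = 0.346939: log2(p) = -1.527247, -p*log2(p) = 0.529861
  p = 7/49 = 0.142857: log2(p) = -2.807355, -p*log2(p) = 0.401051
  p = 5/49 = 0.102041: log2(p) = -3.292782, -p*log2(p) = 0.335998
H = 0.507868 + 0.401051 + 0.529861 + 0.401051 + 0.335998 = 2.175829

H = 2.1758 bits/symbol


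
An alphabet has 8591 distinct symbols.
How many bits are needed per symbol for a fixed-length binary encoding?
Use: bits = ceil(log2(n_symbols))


log2(8591) = 13.0686
Bracket: 2^13 = 8192 < 8591 <= 2^14 = 16384
So ceil(log2(8591)) = 14

bits = ceil(log2(8591)) = ceil(13.0686) = 14 bits
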